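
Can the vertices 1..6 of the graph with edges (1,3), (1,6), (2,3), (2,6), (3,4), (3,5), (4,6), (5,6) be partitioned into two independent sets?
Yes. Partition: {1, 2, 4, 5}, {3, 6}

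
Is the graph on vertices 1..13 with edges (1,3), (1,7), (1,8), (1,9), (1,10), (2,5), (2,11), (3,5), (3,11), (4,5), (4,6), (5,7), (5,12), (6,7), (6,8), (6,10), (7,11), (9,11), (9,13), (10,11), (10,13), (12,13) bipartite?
Yes. Partition: {1, 5, 6, 11, 13}, {2, 3, 4, 7, 8, 9, 10, 12}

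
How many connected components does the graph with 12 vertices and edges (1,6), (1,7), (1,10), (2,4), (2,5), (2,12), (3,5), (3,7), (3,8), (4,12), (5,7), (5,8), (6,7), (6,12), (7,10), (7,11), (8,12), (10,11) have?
2 (components: {1, 2, 3, 4, 5, 6, 7, 8, 10, 11, 12}, {9})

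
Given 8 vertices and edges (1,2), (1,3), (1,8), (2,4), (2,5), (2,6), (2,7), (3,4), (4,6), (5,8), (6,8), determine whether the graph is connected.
Yes (BFS from 1 visits [1, 2, 3, 8, 4, 5, 6, 7] — all 8 vertices reached)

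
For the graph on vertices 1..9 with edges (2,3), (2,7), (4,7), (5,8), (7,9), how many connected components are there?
4 (components: {1}, {2, 3, 4, 7, 9}, {5, 8}, {6})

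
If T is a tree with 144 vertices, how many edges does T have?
143 (A tree on V vertices has V - 1 edges, so 144 - 1 = 143)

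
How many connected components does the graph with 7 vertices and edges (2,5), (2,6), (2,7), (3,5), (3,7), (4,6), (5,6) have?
2 (components: {1}, {2, 3, 4, 5, 6, 7})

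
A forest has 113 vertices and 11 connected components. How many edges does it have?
102 (Each of the 11 component trees on V_i vertices has V_i - 1 edges; summing gives V - C = 113 - 11 = 102)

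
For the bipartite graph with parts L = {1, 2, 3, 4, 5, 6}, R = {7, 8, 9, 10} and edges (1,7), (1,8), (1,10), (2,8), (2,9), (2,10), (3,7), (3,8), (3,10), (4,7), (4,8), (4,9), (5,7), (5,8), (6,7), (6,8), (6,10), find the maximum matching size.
4 (matching: (1,10), (2,9), (3,8), (4,7); upper bound min(|L|,|R|) = min(6,4) = 4)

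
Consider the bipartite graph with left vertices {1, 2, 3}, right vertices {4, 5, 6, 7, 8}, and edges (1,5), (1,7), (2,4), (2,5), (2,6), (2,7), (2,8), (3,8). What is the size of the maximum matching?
3 (matching: (1,7), (2,6), (3,8); upper bound min(|L|,|R|) = min(3,5) = 3)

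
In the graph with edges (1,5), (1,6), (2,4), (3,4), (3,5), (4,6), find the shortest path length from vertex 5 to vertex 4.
2 (path: 5 -> 3 -> 4, 2 edges)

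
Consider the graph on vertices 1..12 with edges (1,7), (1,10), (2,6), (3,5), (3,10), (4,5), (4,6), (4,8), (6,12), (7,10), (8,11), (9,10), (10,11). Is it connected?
Yes (BFS from 1 visits [1, 7, 10, 3, 9, 11, 5, 8, 4, 6, 2, 12] — all 12 vertices reached)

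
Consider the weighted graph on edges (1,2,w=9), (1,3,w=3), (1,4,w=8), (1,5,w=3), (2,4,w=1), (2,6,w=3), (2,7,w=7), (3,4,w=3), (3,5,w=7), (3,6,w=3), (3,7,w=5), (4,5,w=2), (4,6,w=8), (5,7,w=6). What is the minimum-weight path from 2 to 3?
4 (path: 2 -> 4 -> 3; weights 1 + 3 = 4)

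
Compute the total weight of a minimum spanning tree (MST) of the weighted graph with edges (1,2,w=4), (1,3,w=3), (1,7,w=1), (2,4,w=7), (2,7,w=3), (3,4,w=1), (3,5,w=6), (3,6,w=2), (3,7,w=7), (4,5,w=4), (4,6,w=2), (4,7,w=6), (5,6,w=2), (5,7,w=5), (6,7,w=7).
12 (MST edges: (1,3,w=3), (1,7,w=1), (2,7,w=3), (3,4,w=1), (3,6,w=2), (5,6,w=2); sum of weights 3 + 1 + 3 + 1 + 2 + 2 = 12)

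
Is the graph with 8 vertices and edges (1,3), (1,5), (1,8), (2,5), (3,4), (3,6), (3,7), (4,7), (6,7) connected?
Yes (BFS from 1 visits [1, 3, 5, 8, 4, 6, 7, 2] — all 8 vertices reached)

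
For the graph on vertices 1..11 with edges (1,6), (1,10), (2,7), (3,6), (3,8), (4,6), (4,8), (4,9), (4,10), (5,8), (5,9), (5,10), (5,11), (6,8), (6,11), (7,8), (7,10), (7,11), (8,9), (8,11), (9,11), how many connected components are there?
1 (components: {1, 2, 3, 4, 5, 6, 7, 8, 9, 10, 11})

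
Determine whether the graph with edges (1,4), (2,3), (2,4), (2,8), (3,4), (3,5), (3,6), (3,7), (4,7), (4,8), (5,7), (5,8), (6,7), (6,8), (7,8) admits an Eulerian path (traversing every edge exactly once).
No (8 vertices have odd degree: {1, 2, 3, 4, 5, 6, 7, 8}; Eulerian path requires 0 or 2)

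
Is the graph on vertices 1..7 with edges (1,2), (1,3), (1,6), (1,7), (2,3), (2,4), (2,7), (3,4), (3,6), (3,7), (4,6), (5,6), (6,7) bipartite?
No (odd cycle of length 3: 6 -> 1 -> 3 -> 6)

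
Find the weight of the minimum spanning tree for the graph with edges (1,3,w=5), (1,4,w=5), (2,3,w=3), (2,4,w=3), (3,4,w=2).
10 (MST edges: (1,4,w=5), (2,4,w=3), (3,4,w=2); sum of weights 5 + 3 + 2 = 10)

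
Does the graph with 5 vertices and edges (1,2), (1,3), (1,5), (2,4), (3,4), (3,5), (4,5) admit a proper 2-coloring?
No (odd cycle of length 3: 3 -> 1 -> 5 -> 3)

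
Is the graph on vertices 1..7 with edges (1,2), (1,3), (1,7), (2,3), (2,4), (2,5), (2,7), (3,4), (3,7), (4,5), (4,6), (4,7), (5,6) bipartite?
No (odd cycle of length 3: 2 -> 1 -> 3 -> 2)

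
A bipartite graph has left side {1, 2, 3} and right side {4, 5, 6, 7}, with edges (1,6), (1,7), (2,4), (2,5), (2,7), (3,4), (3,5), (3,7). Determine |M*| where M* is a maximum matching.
3 (matching: (1,6), (2,7), (3,5); upper bound min(|L|,|R|) = min(3,4) = 3)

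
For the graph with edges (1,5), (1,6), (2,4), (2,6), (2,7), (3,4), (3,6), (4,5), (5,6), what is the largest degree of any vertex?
4 (attained at vertex 6)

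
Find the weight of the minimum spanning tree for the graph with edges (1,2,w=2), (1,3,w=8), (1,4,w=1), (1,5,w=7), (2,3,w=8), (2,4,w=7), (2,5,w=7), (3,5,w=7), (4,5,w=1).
11 (MST edges: (1,2,w=2), (1,4,w=1), (3,5,w=7), (4,5,w=1); sum of weights 2 + 1 + 7 + 1 = 11)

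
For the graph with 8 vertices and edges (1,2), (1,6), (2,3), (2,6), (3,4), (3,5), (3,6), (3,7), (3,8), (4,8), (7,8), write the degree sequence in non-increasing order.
[6, 3, 3, 3, 2, 2, 2, 1] (degrees: deg(1)=2, deg(2)=3, deg(3)=6, deg(4)=2, deg(5)=1, deg(6)=3, deg(7)=2, deg(8)=3)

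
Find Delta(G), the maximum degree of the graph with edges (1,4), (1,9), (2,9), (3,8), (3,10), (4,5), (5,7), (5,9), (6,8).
3 (attained at vertices 5, 9)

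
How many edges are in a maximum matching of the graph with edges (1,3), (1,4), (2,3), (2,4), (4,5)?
2 (matching: (2,3), (4,5); upper bound floor(n/2) = floor(5/2) = 2)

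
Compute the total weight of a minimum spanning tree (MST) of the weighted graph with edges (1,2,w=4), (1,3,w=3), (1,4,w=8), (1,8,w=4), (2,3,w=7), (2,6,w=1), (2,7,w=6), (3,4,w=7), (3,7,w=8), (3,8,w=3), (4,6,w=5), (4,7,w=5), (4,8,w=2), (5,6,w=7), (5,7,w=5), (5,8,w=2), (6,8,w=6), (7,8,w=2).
17 (MST edges: (1,2,w=4), (1,3,w=3), (2,6,w=1), (3,8,w=3), (4,8,w=2), (5,8,w=2), (7,8,w=2); sum of weights 4 + 3 + 1 + 3 + 2 + 2 + 2 = 17)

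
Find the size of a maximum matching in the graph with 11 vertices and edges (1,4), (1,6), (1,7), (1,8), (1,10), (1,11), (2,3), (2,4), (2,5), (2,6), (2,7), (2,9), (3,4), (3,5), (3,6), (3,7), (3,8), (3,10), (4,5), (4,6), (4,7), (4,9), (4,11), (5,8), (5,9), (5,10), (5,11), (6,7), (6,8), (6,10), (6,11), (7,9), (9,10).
5 (matching: (2,7), (3,8), (4,5), (6,11), (9,10); upper bound floor(n/2) = floor(11/2) = 5)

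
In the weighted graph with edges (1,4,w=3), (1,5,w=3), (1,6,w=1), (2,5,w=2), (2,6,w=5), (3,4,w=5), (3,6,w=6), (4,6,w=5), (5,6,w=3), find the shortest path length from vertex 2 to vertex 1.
5 (path: 2 -> 5 -> 1; weights 2 + 3 = 5)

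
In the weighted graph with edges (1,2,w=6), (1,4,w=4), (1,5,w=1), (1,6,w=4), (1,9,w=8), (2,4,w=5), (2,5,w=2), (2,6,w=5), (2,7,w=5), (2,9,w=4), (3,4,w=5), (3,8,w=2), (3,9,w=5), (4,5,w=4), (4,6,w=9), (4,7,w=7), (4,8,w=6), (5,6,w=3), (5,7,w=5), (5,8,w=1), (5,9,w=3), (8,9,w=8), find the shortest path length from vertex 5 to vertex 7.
5 (path: 5 -> 7; weights 5 = 5)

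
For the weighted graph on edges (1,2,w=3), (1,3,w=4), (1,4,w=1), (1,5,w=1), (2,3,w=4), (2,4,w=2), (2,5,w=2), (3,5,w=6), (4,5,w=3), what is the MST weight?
8 (MST edges: (1,3,w=4), (1,4,w=1), (1,5,w=1), (2,5,w=2); sum of weights 4 + 1 + 1 + 2 = 8)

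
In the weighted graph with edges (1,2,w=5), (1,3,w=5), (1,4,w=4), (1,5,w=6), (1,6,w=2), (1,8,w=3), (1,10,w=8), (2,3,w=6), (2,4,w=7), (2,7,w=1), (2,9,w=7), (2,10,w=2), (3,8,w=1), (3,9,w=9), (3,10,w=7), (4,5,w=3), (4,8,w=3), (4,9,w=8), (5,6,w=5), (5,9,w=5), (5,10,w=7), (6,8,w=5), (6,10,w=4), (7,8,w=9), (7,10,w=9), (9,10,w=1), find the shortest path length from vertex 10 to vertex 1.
6 (path: 10 -> 6 -> 1; weights 4 + 2 = 6)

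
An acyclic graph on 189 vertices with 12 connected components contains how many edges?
177 (Each of the 12 component trees on V_i vertices has V_i - 1 edges; summing gives V - C = 189 - 12 = 177)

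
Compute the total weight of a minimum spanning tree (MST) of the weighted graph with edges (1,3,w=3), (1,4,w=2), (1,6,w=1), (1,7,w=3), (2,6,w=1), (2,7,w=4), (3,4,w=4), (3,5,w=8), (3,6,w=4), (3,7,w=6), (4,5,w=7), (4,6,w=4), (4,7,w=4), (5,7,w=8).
17 (MST edges: (1,3,w=3), (1,4,w=2), (1,6,w=1), (1,7,w=3), (2,6,w=1), (4,5,w=7); sum of weights 3 + 2 + 1 + 3 + 1 + 7 = 17)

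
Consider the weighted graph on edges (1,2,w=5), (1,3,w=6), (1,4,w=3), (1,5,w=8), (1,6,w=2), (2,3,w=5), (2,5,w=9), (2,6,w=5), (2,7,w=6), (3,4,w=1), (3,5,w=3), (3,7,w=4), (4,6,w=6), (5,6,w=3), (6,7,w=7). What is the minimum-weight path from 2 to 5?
8 (path: 2 -> 6 -> 5; weights 5 + 3 = 8)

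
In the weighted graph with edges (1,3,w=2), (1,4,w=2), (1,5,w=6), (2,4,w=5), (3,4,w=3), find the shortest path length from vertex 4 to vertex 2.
5 (path: 4 -> 2; weights 5 = 5)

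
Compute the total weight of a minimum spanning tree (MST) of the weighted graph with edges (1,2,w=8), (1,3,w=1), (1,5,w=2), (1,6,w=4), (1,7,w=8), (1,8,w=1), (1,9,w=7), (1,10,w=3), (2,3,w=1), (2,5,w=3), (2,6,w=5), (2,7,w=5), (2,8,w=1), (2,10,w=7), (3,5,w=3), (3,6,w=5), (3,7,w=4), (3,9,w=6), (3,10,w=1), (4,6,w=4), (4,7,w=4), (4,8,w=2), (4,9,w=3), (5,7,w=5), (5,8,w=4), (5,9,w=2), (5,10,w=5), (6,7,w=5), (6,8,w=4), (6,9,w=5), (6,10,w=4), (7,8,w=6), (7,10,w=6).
18 (MST edges: (1,3,w=1), (1,5,w=2), (1,6,w=4), (1,8,w=1), (2,8,w=1), (3,7,w=4), (3,10,w=1), (4,8,w=2), (5,9,w=2); sum of weights 1 + 2 + 4 + 1 + 1 + 4 + 1 + 2 + 2 = 18)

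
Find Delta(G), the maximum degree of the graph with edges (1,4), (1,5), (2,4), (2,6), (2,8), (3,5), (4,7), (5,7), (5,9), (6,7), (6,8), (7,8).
4 (attained at vertices 5, 7)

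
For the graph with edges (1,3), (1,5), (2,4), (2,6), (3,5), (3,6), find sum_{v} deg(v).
12 (handshake: sum of degrees = 2|E| = 2 x 6 = 12)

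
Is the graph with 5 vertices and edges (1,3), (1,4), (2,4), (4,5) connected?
Yes (BFS from 1 visits [1, 3, 4, 2, 5] — all 5 vertices reached)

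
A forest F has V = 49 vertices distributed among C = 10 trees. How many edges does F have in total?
39 (Each of the 10 component trees on V_i vertices has V_i - 1 edges; summing gives V - C = 49 - 10 = 39)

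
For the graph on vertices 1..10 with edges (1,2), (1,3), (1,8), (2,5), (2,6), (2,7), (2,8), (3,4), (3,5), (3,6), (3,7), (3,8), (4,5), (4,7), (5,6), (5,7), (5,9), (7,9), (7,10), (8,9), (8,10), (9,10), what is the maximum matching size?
5 (matching: (1,2), (3,4), (5,6), (7,9), (8,10); upper bound floor(n/2) = floor(10/2) = 5)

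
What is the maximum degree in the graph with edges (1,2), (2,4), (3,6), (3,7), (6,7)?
2 (attained at vertices 2, 3, 6, 7)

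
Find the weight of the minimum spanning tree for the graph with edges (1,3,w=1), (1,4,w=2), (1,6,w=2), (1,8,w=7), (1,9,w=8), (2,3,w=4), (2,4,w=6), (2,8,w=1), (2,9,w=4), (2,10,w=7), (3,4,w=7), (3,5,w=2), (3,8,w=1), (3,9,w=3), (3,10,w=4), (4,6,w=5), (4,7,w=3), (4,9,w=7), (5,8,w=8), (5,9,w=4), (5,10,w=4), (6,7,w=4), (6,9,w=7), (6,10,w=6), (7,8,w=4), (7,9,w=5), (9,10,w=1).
16 (MST edges: (1,3,w=1), (1,4,w=2), (1,6,w=2), (2,8,w=1), (3,5,w=2), (3,8,w=1), (3,9,w=3), (4,7,w=3), (9,10,w=1); sum of weights 1 + 2 + 2 + 1 + 2 + 1 + 3 + 3 + 1 = 16)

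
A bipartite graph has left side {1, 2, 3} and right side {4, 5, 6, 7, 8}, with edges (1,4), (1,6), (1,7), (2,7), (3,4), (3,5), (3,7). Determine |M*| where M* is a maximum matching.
3 (matching: (1,6), (2,7), (3,5); upper bound min(|L|,|R|) = min(3,5) = 3)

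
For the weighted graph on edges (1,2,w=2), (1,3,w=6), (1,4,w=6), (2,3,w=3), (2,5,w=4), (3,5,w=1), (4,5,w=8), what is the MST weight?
12 (MST edges: (1,2,w=2), (1,4,w=6), (2,3,w=3), (3,5,w=1); sum of weights 2 + 6 + 3 + 1 = 12)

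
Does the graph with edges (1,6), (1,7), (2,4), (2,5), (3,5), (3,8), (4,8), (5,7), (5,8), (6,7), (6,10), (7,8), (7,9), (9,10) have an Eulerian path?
Yes (the graph is connected and exactly 2 vertices have odd degree: {6, 7}; any Eulerian path must start and end at those)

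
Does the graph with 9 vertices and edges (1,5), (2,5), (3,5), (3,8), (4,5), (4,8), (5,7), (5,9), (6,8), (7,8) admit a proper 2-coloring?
Yes. Partition: {1, 2, 3, 4, 6, 7, 9}, {5, 8}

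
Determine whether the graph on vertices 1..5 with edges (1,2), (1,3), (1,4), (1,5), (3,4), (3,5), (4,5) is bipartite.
No (odd cycle of length 3: 4 -> 1 -> 5 -> 4)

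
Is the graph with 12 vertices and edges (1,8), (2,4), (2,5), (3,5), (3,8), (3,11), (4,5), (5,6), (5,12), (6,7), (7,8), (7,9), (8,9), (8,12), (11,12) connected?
No, it has 2 components: {1, 2, 3, 4, 5, 6, 7, 8, 9, 11, 12}, {10}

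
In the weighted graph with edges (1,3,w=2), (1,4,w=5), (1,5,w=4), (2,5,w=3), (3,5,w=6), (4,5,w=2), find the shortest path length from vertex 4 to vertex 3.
7 (path: 4 -> 1 -> 3; weights 5 + 2 = 7)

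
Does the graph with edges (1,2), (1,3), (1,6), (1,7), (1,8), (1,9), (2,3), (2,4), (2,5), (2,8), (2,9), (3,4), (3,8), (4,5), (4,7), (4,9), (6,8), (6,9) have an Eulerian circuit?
No (2 vertices have odd degree: {4, 6}; Eulerian circuit requires 0)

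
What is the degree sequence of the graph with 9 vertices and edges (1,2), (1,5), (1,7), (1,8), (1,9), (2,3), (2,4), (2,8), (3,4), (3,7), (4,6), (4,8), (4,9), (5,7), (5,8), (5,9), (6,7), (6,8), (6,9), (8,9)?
[6, 5, 5, 5, 4, 4, 4, 4, 3] (degrees: deg(1)=5, deg(2)=4, deg(3)=3, deg(4)=5, deg(5)=4, deg(6)=4, deg(7)=4, deg(8)=6, deg(9)=5)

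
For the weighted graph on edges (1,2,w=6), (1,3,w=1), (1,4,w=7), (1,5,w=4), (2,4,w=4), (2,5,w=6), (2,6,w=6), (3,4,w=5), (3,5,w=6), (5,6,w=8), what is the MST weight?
20 (MST edges: (1,3,w=1), (1,5,w=4), (2,4,w=4), (2,6,w=6), (3,4,w=5); sum of weights 1 + 4 + 4 + 6 + 5 = 20)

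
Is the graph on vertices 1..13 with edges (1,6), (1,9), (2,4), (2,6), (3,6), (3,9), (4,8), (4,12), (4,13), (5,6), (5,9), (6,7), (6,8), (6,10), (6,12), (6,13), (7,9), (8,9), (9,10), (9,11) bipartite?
Yes. Partition: {1, 2, 3, 5, 7, 8, 10, 11, 12, 13}, {4, 6, 9}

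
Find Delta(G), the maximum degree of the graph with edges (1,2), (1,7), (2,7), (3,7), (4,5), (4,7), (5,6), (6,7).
5 (attained at vertex 7)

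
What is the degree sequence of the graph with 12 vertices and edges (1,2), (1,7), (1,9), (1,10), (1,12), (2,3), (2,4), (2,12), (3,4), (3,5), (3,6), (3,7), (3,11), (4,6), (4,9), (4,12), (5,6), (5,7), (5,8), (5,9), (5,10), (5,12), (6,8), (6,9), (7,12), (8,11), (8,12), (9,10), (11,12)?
[7, 7, 6, 5, 5, 5, 5, 4, 4, 4, 3, 3] (degrees: deg(1)=5, deg(2)=4, deg(3)=6, deg(4)=5, deg(5)=7, deg(6)=5, deg(7)=4, deg(8)=4, deg(9)=5, deg(10)=3, deg(11)=3, deg(12)=7)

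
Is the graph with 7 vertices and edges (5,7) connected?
No, it has 6 components: {1}, {2}, {3}, {4}, {5, 7}, {6}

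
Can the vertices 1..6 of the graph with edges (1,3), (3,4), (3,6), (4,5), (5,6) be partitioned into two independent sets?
Yes. Partition: {1, 2, 4, 6}, {3, 5}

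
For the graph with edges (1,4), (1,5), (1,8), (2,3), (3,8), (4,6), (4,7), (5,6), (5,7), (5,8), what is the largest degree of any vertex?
4 (attained at vertex 5)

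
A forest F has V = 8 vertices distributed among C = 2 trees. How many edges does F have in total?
6 (Each of the 2 component trees on V_i vertices has V_i - 1 edges; summing gives V - C = 8 - 2 = 6)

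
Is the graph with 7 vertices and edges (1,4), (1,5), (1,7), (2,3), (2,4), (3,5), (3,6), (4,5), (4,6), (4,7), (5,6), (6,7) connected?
Yes (BFS from 1 visits [1, 4, 5, 7, 2, 6, 3] — all 7 vertices reached)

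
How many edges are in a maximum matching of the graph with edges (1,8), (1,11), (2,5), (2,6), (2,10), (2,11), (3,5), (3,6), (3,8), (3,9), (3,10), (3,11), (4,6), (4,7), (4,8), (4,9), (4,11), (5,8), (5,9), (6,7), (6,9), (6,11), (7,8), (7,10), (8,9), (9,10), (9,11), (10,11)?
5 (matching: (1,8), (2,5), (4,9), (6,7), (10,11); upper bound floor(n/2) = floor(11/2) = 5)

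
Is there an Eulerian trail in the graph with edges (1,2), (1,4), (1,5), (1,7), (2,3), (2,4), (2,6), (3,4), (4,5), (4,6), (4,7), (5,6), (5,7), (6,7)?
Yes — and in fact it has an Eulerian circuit (the graph is connected and all 7 vertices have even degree)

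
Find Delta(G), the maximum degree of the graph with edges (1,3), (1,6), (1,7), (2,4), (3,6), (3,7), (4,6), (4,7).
3 (attained at vertices 1, 3, 4, 6, 7)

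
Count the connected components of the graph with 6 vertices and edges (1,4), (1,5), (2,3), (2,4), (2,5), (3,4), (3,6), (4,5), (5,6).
1 (components: {1, 2, 3, 4, 5, 6})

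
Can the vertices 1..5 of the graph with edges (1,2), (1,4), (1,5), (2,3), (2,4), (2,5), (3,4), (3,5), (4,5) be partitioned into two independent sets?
No (odd cycle of length 3: 4 -> 1 -> 2 -> 4)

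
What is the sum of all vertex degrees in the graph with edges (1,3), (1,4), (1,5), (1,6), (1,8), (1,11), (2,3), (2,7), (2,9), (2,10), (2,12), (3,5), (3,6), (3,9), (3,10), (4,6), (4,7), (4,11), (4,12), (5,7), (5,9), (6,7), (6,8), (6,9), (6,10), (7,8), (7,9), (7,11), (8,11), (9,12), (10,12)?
62 (handshake: sum of degrees = 2|E| = 2 x 31 = 62)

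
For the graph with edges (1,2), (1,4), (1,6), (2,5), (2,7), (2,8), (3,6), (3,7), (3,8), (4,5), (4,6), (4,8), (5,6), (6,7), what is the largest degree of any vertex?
5 (attained at vertex 6)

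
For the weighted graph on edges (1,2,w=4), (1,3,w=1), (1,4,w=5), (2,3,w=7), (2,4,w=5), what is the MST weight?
10 (MST edges: (1,2,w=4), (1,3,w=1), (1,4,w=5); sum of weights 4 + 1 + 5 = 10)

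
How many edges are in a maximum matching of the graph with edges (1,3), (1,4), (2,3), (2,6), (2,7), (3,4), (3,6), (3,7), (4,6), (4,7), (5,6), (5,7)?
3 (matching: (1,4), (3,7), (5,6); upper bound floor(n/2) = floor(7/2) = 3)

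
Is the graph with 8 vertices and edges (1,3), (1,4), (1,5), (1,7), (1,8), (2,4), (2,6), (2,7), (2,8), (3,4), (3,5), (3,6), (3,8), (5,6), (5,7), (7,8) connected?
Yes (BFS from 1 visits [1, 3, 4, 5, 7, 8, 6, 2] — all 8 vertices reached)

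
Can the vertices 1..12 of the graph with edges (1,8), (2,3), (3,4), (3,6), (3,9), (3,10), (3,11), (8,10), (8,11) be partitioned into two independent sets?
Yes. Partition: {1, 2, 4, 5, 6, 7, 9, 10, 11, 12}, {3, 8}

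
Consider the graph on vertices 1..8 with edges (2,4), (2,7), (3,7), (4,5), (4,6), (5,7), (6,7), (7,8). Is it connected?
No, it has 2 components: {1}, {2, 3, 4, 5, 6, 7, 8}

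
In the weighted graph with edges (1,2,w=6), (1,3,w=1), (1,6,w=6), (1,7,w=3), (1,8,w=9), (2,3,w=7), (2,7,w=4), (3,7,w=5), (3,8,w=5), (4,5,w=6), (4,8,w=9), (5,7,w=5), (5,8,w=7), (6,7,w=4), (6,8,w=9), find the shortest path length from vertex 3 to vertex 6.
7 (path: 3 -> 1 -> 6; weights 1 + 6 = 7)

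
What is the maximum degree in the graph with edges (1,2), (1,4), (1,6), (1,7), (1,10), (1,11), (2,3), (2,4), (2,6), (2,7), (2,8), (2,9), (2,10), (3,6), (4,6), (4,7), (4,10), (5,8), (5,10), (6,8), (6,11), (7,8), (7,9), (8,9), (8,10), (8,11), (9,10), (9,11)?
8 (attained at vertex 2)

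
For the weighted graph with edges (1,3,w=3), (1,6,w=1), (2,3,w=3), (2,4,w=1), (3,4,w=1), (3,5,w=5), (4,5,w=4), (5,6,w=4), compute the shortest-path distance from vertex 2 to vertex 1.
5 (path: 2 -> 4 -> 3 -> 1; weights 1 + 1 + 3 = 5)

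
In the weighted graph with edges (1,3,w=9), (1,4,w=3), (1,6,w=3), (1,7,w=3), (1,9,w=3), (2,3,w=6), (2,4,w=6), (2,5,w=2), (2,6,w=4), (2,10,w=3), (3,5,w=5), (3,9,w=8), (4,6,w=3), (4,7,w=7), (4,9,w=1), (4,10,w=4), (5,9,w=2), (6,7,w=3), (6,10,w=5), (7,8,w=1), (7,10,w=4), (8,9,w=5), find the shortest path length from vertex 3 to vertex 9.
7 (path: 3 -> 5 -> 9; weights 5 + 2 = 7)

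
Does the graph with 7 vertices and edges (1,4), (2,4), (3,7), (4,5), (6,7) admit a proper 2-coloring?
Yes. Partition: {1, 2, 3, 5, 6}, {4, 7}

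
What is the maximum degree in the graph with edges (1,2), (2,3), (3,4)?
2 (attained at vertices 2, 3)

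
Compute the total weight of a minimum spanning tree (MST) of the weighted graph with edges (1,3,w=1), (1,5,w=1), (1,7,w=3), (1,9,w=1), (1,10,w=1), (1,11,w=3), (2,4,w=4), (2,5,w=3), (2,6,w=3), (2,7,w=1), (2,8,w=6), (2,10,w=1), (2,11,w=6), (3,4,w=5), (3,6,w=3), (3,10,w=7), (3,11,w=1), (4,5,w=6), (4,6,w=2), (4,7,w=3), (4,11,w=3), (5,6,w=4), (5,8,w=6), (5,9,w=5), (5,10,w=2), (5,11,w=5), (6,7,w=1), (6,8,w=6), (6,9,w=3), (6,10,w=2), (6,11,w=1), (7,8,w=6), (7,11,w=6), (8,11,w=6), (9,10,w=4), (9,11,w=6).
16 (MST edges: (1,3,w=1), (1,5,w=1), (1,9,w=1), (1,10,w=1), (2,7,w=1), (2,8,w=6), (2,10,w=1), (3,11,w=1), (4,6,w=2), (6,7,w=1); sum of weights 1 + 1 + 1 + 1 + 1 + 6 + 1 + 1 + 2 + 1 = 16)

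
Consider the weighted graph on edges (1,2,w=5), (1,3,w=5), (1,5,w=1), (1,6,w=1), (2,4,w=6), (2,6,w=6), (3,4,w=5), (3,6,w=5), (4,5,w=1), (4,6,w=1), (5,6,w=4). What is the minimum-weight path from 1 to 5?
1 (path: 1 -> 5; weights 1 = 1)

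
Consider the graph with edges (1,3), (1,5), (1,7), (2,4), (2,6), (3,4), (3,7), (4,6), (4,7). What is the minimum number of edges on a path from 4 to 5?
3 (path: 4 -> 7 -> 1 -> 5, 3 edges)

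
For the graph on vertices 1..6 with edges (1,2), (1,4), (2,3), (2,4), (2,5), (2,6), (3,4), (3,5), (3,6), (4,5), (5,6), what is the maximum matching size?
3 (matching: (1,2), (3,4), (5,6); upper bound floor(n/2) = floor(6/2) = 3)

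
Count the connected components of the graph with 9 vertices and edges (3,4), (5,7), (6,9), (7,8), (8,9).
4 (components: {1}, {2}, {3, 4}, {5, 6, 7, 8, 9})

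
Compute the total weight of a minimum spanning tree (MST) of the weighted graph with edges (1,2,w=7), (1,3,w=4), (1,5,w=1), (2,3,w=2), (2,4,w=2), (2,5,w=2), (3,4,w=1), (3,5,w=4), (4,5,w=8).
6 (MST edges: (1,5,w=1), (2,3,w=2), (2,5,w=2), (3,4,w=1); sum of weights 1 + 2 + 2 + 1 = 6)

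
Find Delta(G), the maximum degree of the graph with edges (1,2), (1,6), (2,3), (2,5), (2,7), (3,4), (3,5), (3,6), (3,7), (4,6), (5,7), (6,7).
5 (attained at vertex 3)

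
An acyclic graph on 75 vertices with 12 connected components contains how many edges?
63 (Each of the 12 component trees on V_i vertices has V_i - 1 edges; summing gives V - C = 75 - 12 = 63)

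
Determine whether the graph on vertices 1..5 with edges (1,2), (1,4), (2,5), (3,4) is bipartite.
Yes. Partition: {1, 3, 5}, {2, 4}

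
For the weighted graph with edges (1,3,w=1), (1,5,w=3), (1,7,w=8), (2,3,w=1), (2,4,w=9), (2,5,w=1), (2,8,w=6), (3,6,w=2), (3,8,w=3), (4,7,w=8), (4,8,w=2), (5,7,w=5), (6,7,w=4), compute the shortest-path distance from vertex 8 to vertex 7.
9 (path: 8 -> 3 -> 6 -> 7; weights 3 + 2 + 4 = 9)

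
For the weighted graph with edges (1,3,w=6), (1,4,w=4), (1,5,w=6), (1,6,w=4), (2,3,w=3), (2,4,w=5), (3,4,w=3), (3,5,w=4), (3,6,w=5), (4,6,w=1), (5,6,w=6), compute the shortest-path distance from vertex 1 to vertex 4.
4 (path: 1 -> 4; weights 4 = 4)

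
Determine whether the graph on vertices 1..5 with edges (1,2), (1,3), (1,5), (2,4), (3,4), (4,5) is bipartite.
Yes. Partition: {1, 4}, {2, 3, 5}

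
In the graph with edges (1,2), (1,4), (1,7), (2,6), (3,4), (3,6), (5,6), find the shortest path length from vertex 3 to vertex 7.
3 (path: 3 -> 4 -> 1 -> 7, 3 edges)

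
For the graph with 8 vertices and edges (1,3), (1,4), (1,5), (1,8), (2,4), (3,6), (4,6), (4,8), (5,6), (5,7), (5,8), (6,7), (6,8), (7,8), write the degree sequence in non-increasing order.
[5, 5, 4, 4, 4, 3, 2, 1] (degrees: deg(1)=4, deg(2)=1, deg(3)=2, deg(4)=4, deg(5)=4, deg(6)=5, deg(7)=3, deg(8)=5)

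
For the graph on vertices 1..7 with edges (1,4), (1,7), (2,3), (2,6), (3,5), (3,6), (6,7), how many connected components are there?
1 (components: {1, 2, 3, 4, 5, 6, 7})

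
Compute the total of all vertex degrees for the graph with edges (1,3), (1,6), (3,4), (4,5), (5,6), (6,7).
12 (handshake: sum of degrees = 2|E| = 2 x 6 = 12)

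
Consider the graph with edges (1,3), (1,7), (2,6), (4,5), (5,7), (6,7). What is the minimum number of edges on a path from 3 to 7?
2 (path: 3 -> 1 -> 7, 2 edges)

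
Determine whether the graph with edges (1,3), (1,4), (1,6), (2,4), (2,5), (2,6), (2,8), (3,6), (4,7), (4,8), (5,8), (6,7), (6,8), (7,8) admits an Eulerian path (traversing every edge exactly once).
No (4 vertices have odd degree: {1, 6, 7, 8}; Eulerian path requires 0 or 2)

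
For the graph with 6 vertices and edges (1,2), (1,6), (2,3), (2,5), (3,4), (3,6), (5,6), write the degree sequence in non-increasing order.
[3, 3, 3, 2, 2, 1] (degrees: deg(1)=2, deg(2)=3, deg(3)=3, deg(4)=1, deg(5)=2, deg(6)=3)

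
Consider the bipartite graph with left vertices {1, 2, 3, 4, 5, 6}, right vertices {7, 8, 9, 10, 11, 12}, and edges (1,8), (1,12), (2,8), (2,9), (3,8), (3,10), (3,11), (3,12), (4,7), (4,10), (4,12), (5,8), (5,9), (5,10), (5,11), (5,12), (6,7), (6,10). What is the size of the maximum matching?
6 (matching: (1,12), (2,9), (3,11), (4,10), (5,8), (6,7); upper bound min(|L|,|R|) = min(6,6) = 6)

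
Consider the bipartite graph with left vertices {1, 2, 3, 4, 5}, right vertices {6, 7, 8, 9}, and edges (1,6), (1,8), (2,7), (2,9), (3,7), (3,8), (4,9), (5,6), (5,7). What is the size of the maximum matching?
4 (matching: (1,8), (2,9), (3,7), (5,6); upper bound min(|L|,|R|) = min(5,4) = 4)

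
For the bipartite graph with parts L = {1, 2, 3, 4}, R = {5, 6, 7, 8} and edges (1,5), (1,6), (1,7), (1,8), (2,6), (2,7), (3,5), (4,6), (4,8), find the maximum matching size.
4 (matching: (1,8), (2,7), (3,5), (4,6); upper bound min(|L|,|R|) = min(4,4) = 4)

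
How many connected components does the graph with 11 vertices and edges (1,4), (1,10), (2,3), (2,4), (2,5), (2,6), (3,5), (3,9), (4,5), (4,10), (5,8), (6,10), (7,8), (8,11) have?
1 (components: {1, 2, 3, 4, 5, 6, 7, 8, 9, 10, 11})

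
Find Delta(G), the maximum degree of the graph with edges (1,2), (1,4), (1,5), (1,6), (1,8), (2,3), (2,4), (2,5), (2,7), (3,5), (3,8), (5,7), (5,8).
5 (attained at vertices 1, 2, 5)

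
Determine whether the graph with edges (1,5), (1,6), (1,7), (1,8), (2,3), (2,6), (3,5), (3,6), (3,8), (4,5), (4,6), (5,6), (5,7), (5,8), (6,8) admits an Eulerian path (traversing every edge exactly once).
Yes — and in fact it has an Eulerian circuit (the graph is connected and all 8 vertices have even degree)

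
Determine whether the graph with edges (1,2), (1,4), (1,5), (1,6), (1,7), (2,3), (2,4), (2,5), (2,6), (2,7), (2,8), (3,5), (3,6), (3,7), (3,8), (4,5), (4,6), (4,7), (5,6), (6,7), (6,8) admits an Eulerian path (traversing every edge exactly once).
No (8 vertices have odd degree: {1, 2, 3, 4, 5, 6, 7, 8}; Eulerian path requires 0 or 2)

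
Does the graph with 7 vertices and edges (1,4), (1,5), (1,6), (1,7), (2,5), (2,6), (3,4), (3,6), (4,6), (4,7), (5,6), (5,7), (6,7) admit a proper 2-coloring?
No (odd cycle of length 3: 7 -> 1 -> 5 -> 7)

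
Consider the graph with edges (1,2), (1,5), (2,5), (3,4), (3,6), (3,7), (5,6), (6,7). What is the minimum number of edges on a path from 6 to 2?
2 (path: 6 -> 5 -> 2, 2 edges)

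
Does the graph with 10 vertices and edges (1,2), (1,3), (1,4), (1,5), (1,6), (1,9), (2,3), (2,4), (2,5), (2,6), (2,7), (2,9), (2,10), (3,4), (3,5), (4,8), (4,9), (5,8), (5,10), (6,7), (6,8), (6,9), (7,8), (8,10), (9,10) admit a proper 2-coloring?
No (odd cycle of length 3: 9 -> 1 -> 2 -> 9)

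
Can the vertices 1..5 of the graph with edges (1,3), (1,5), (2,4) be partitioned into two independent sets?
Yes. Partition: {1, 2}, {3, 4, 5}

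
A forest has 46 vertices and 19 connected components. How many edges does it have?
27 (Each of the 19 component trees on V_i vertices has V_i - 1 edges; summing gives V - C = 46 - 19 = 27)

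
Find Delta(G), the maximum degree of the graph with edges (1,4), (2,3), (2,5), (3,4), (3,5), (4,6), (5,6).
3 (attained at vertices 3, 4, 5)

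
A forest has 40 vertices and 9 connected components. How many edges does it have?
31 (Each of the 9 component trees on V_i vertices has V_i - 1 edges; summing gives V - C = 40 - 9 = 31)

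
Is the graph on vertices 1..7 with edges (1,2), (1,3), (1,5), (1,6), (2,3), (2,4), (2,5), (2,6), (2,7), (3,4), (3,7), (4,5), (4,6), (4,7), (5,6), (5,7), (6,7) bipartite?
No (odd cycle of length 3: 2 -> 1 -> 3 -> 2)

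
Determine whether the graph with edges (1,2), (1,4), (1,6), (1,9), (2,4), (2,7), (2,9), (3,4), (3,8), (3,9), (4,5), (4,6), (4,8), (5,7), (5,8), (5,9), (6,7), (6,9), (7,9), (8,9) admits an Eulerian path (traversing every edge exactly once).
Yes (the graph is connected and exactly 2 vertices have odd degree: {3, 9}; any Eulerian path must start and end at those)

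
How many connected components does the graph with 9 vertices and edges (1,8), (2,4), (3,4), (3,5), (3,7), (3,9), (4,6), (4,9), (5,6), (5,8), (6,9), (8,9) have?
1 (components: {1, 2, 3, 4, 5, 6, 7, 8, 9})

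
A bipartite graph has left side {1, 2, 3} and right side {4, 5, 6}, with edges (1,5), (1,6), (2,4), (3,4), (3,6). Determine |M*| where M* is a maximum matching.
3 (matching: (1,5), (2,4), (3,6); upper bound min(|L|,|R|) = min(3,3) = 3)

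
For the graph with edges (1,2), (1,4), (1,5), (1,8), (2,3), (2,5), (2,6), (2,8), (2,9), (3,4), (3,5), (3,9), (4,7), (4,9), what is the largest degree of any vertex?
6 (attained at vertex 2)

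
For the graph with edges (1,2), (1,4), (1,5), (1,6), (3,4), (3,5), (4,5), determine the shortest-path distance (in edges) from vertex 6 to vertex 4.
2 (path: 6 -> 1 -> 4, 2 edges)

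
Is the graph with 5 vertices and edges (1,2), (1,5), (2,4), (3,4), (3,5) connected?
Yes (BFS from 1 visits [1, 2, 5, 4, 3] — all 5 vertices reached)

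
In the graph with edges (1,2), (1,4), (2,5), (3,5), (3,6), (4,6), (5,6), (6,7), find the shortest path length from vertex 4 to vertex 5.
2 (path: 4 -> 6 -> 5, 2 edges)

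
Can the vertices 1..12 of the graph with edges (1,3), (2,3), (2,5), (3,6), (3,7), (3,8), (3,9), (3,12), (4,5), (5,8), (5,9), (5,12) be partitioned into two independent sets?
Yes. Partition: {1, 2, 4, 6, 7, 8, 9, 10, 11, 12}, {3, 5}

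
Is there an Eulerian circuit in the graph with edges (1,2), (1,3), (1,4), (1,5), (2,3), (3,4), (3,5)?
Yes (the graph is connected and all 5 vertices have even degree)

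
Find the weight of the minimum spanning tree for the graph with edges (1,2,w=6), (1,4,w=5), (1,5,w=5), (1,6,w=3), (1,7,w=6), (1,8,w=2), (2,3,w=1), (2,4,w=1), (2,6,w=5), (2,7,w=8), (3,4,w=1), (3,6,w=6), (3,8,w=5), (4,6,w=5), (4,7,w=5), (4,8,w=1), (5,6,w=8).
18 (MST edges: (1,5,w=5), (1,6,w=3), (1,8,w=2), (2,3,w=1), (2,4,w=1), (4,7,w=5), (4,8,w=1); sum of weights 5 + 3 + 2 + 1 + 1 + 5 + 1 = 18)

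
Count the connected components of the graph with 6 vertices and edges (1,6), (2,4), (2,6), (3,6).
2 (components: {1, 2, 3, 4, 6}, {5})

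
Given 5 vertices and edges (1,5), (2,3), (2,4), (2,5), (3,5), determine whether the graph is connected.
Yes (BFS from 1 visits [1, 5, 2, 3, 4] — all 5 vertices reached)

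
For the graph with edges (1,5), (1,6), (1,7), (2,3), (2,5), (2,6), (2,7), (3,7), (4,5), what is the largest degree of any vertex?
4 (attained at vertex 2)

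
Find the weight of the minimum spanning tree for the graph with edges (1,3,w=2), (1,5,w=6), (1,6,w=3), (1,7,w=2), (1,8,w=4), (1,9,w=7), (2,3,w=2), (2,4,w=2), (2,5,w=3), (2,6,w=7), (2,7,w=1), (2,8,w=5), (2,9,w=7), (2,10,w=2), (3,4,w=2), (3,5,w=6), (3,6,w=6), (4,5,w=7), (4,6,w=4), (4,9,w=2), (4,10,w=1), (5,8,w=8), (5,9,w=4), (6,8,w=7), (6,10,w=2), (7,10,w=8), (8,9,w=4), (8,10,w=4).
19 (MST edges: (1,3,w=2), (1,7,w=2), (1,8,w=4), (2,4,w=2), (2,5,w=3), (2,7,w=1), (4,9,w=2), (4,10,w=1), (6,10,w=2); sum of weights 2 + 2 + 4 + 2 + 3 + 1 + 2 + 1 + 2 = 19)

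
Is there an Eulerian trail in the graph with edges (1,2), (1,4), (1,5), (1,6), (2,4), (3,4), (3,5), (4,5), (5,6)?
Yes — and in fact it has an Eulerian circuit (the graph is connected and all 6 vertices have even degree)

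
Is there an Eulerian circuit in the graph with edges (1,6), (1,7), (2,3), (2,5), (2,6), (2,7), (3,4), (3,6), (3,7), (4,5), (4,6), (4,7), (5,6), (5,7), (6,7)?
Yes (the graph is connected and all 7 vertices have even degree)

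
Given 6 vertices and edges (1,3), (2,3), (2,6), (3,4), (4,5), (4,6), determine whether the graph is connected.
Yes (BFS from 1 visits [1, 3, 2, 4, 6, 5] — all 6 vertices reached)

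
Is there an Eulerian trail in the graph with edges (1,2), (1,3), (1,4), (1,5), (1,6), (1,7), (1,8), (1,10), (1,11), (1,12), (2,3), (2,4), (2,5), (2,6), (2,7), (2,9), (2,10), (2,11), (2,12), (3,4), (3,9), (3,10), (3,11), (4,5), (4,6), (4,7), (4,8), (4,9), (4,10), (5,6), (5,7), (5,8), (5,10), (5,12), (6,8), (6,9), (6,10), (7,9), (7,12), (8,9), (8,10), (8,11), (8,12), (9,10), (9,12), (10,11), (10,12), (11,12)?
Yes (the graph is connected and exactly 2 vertices have odd degree: {4, 6}; any Eulerian path must start and end at those)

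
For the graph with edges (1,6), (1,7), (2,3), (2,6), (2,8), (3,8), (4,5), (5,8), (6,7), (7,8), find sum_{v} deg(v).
20 (handshake: sum of degrees = 2|E| = 2 x 10 = 20)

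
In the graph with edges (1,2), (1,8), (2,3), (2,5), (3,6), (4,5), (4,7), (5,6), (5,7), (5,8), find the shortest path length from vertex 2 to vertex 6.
2 (path: 2 -> 5 -> 6, 2 edges)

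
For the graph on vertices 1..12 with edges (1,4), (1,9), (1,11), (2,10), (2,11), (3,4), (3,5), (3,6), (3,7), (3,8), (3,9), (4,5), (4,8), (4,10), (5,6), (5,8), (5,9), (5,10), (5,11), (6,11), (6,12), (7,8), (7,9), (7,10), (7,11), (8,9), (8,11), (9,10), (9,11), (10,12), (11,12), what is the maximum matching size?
6 (matching: (1,9), (2,11), (3,7), (4,8), (5,10), (6,12); upper bound floor(n/2) = floor(12/2) = 6)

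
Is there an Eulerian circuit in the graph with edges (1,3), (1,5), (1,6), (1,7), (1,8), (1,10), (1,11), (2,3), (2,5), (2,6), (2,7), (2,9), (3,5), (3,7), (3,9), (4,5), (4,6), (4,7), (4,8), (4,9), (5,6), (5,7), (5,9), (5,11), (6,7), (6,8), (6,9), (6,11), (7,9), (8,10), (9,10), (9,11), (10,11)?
No (6 vertices have odd degree: {1, 2, 3, 4, 7, 11}; Eulerian circuit requires 0)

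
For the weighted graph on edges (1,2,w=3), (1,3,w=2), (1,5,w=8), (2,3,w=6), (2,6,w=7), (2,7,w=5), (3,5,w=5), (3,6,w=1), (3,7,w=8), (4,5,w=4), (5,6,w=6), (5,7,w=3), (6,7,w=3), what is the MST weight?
16 (MST edges: (1,2,w=3), (1,3,w=2), (3,6,w=1), (4,5,w=4), (5,7,w=3), (6,7,w=3); sum of weights 3 + 2 + 1 + 4 + 3 + 3 = 16)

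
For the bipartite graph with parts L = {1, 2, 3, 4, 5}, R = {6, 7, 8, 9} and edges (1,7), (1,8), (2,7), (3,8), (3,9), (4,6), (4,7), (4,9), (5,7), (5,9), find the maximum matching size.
4 (matching: (1,8), (2,7), (3,9), (4,6); upper bound min(|L|,|R|) = min(5,4) = 4)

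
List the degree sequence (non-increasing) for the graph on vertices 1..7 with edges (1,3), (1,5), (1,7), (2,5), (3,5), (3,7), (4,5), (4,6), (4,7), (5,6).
[5, 3, 3, 3, 3, 2, 1] (degrees: deg(1)=3, deg(2)=1, deg(3)=3, deg(4)=3, deg(5)=5, deg(6)=2, deg(7)=3)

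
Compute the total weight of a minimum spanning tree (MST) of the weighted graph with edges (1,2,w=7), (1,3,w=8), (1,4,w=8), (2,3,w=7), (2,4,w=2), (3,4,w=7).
16 (MST edges: (1,2,w=7), (2,3,w=7), (2,4,w=2); sum of weights 7 + 7 + 2 = 16)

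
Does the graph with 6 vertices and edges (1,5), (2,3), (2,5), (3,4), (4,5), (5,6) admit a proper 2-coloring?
Yes. Partition: {1, 2, 4, 6}, {3, 5}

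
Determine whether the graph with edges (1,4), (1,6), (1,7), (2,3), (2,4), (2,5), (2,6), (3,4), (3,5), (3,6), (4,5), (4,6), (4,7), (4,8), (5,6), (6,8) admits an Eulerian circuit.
No (2 vertices have odd degree: {1, 4}; Eulerian circuit requires 0)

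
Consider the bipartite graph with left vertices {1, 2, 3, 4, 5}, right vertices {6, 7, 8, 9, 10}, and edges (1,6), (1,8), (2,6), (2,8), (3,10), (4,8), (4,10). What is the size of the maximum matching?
3 (matching: (1,8), (2,6), (3,10); upper bound min(|L|,|R|) = min(5,5) = 5)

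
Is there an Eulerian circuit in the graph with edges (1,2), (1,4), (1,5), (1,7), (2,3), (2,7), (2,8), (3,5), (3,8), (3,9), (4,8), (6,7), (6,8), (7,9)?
Yes (the graph is connected and all 9 vertices have even degree)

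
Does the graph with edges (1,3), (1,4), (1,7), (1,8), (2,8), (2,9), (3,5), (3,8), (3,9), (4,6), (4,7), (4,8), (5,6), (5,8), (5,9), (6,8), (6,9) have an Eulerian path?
Yes — and in fact it has an Eulerian circuit (the graph is connected and all 9 vertices have even degree)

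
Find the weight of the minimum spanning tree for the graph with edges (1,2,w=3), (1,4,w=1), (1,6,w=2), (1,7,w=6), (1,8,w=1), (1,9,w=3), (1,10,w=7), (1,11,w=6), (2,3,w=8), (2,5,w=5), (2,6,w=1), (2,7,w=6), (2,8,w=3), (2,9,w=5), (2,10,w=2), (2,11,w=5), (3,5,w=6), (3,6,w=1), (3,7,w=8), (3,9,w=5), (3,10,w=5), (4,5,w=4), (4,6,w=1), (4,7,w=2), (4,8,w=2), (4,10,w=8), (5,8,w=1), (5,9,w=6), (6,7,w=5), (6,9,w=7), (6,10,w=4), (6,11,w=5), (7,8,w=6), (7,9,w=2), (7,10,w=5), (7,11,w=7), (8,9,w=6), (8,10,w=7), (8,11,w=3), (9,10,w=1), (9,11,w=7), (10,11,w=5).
14 (MST edges: (1,4,w=1), (1,8,w=1), (2,6,w=1), (2,10,w=2), (3,6,w=1), (4,6,w=1), (4,7,w=2), (5,8,w=1), (8,11,w=3), (9,10,w=1); sum of weights 1 + 1 + 1 + 2 + 1 + 1 + 2 + 1 + 3 + 1 = 14)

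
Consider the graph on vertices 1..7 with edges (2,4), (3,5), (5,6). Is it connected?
No, it has 4 components: {1}, {2, 4}, {3, 5, 6}, {7}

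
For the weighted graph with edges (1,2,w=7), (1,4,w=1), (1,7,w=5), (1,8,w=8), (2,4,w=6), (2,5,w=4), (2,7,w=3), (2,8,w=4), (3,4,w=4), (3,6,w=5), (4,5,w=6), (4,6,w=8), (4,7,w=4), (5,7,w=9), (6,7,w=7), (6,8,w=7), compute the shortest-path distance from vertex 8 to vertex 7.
7 (path: 8 -> 2 -> 7; weights 4 + 3 = 7)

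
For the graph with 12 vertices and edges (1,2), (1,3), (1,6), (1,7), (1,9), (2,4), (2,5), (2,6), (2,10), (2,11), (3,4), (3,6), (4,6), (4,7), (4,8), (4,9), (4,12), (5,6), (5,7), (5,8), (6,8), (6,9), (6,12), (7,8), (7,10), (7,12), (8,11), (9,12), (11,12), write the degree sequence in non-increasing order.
[8, 7, 6, 6, 5, 5, 5, 4, 4, 3, 3, 2] (degrees: deg(1)=5, deg(2)=6, deg(3)=3, deg(4)=7, deg(5)=4, deg(6)=8, deg(7)=6, deg(8)=5, deg(9)=4, deg(10)=2, deg(11)=3, deg(12)=5)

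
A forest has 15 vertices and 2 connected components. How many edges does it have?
13 (Each of the 2 component trees on V_i vertices has V_i - 1 edges; summing gives V - C = 15 - 2 = 13)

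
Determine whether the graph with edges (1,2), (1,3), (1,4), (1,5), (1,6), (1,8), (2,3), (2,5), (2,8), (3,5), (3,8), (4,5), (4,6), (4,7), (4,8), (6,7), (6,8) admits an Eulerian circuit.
No (2 vertices have odd degree: {4, 8}; Eulerian circuit requires 0)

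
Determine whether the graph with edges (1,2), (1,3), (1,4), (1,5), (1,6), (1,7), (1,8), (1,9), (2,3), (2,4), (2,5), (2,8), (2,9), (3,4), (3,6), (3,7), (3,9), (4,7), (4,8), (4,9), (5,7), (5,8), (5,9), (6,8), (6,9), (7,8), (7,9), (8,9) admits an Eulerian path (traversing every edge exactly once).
Yes (the graph is connected and exactly 2 vertices have odd degree: {5, 8}; any Eulerian path must start and end at those)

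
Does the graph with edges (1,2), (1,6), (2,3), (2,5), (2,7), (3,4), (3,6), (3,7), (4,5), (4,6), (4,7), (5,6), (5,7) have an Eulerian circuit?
Yes (the graph is connected and all 7 vertices have even degree)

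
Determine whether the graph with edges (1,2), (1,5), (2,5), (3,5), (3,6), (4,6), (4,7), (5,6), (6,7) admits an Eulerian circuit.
Yes (the graph is connected and all 7 vertices have even degree)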